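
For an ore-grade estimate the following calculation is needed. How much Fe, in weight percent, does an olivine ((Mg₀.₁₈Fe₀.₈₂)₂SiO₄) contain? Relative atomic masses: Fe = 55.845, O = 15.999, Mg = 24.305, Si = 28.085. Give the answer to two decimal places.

47.60 weight percent

M((Mg₀.₁₈Fe₀.₈₂)₂SiO₄) = 192.417 g/mol.
Fe contributes 1.64 × 55.845 = 91.586 g per mole.
91.586/192.417 = 0.4760 → 47.60%.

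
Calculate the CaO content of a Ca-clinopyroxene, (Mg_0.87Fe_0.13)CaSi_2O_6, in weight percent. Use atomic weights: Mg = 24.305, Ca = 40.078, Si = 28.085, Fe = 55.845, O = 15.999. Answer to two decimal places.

25.41 wt%

M((Mg_0.87Fe_0.13)CaSi_2O_6) = 220.647 g/mol; M(CaO) = 56.077 g/mol.
Moles CaO per formula unit = 1 Ca ÷ 1 = 1.0000.
CaO fraction = (1.0000 × 56.077) / 220.647 = 56.077/220.647 = 0.2541.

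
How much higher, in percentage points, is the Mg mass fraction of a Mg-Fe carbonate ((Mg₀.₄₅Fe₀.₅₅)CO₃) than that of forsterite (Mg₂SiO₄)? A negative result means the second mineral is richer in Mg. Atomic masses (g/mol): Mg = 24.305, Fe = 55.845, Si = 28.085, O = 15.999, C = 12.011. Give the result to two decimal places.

M((Mg₀.₄₅Fe₀.₅₅)CO₃) = 101.660 g/mol, so wt% Mg = 10.937/101.660 × 100 = 10.76%.
M(Mg₂SiO₄) = 140.691 g/mol, so wt% Mg = 48.610/140.691 × 100 = 34.55%.
10.76 − 34.55 = -23.79 pp.

-23.79 percentage points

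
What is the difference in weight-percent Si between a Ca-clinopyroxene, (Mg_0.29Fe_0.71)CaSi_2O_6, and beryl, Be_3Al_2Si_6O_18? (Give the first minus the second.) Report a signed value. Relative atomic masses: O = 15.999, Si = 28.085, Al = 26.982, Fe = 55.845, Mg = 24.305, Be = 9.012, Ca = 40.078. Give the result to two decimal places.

First mineral: 56.170 g Si in 238.940 g formula = 23.51 wt% Si.
Second mineral: 168.510 g Si in 537.492 g formula = 31.35 wt% Si.
23.51% − 31.35% gives a difference of -7.84 percentage points.

-7.84 percentage points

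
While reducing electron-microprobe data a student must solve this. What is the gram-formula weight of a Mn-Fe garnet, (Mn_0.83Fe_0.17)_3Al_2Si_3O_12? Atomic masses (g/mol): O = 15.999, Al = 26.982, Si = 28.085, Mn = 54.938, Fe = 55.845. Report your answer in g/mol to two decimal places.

The formula mass is the sum 2.49(54.938) + 0.51(55.845) + 2(26.982) + 3(28.085) + 12(15.999).

495.48 g/mol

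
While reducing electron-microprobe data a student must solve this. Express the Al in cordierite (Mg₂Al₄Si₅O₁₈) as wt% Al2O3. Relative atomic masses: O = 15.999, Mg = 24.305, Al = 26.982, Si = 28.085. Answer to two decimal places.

34.86 wt%

Molar mass of Mg₂Al₄Si₅O₁₈ = 2×24.305 + 4×26.982 + 5×28.085 + 18×15.999 = 584.945 g/mol.
Each formula unit contains 4 Al, equivalent to 4/2 = 2.0000 mol Al2O3.
M(Al2O3) = 2×26.982 + 3×15.999 = 101.961 g/mol.
Mass of Al2O3 per formula unit = 2.0000 × 101.961 = 203.922 g.
Al2O3 wt% = 203.922 / 584.945 × 100 = 34.86%.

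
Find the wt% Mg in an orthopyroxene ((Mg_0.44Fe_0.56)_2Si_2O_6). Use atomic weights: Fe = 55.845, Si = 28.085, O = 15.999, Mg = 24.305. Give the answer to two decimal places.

Molar mass of (Mg_0.44Fe_0.56)_2Si_2O_6: 0.88×24.305 + 1.12×55.845 + 2×28.085 + 6×15.999 = 236.099 g/mol.
Mass of Mg per formula unit: 0.88 × 24.305 = 21.388 g.
Weight fraction Mg = 21.388 / 236.099 = 0.0906.

9.06 weight percent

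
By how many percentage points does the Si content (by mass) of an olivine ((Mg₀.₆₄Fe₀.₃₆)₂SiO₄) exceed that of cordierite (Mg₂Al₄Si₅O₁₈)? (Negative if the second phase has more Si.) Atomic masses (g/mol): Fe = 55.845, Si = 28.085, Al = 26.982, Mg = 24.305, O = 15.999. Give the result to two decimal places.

Si in (Mg₀.₆₄Fe₀.₃₆)₂SiO₄: molar mass 163.400 g/mol; 1×28.085 = 28.085 g → 17.19 wt%.
Si in Mg₂Al₄Si₅O₁₈: molar mass 584.945 g/mol; 5×28.085 = 140.425 g → 24.01 wt%.
Difference = 17.19 − 24.01 = -6.82 percentage points.

-6.82 percentage points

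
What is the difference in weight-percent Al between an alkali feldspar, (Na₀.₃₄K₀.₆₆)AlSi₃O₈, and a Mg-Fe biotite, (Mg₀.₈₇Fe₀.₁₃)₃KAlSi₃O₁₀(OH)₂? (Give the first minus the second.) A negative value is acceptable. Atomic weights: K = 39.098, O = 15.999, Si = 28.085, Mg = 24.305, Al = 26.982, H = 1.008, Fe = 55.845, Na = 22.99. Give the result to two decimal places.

3.61 percentage points

Al in (Na₀.₃₄K₀.₆₆)AlSi₃O₈: molar mass 272.850 g/mol; 1×26.982 = 26.982 g → 9.89 wt%.
Al in (Mg₀.₈₇Fe₀.₁₃)₃KAlSi₃O₁₀(OH)₂: molar mass 429.555 g/mol; 1×26.982 = 26.982 g → 6.28 wt%.
Difference = 9.89 − 6.28 = 3.61 percentage points.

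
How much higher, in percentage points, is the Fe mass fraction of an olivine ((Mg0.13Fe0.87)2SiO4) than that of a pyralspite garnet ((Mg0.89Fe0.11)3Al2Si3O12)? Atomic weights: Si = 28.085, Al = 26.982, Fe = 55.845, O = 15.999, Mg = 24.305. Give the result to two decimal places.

45.23 percentage points

Fe in (Mg0.13Fe0.87)2SiO4: molar mass 195.571 g/mol; 1.74×55.845 = 97.170 g → 49.69 wt%.
Fe in (Mg0.89Fe0.11)3Al2Si3O12: molar mass 413.530 g/mol; 0.33×55.845 = 18.429 g → 4.46 wt%.
Difference = 49.69 − 4.46 = 45.23 percentage points.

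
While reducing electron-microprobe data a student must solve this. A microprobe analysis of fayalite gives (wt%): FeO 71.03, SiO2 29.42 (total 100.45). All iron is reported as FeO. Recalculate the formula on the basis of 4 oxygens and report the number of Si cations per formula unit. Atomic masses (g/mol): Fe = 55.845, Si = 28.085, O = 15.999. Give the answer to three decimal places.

0.995 Si apfu

71.03 wt% FeO ÷ 71.844 g/mol = 0.98867 mol, giving 0.98867 Fe and 0.98867 O.
29.42 wt% SiO2 ÷ 60.083 g/mol = 0.48966 mol, giving 0.48966 Si and 0.97932 O.
Oxygen sums to 1.96799; scaling by 4/1.96799 = 2.03253 puts the formula on 4 O.
Si: 0.48966 × 2.03253 = 0.995 atoms per formula unit.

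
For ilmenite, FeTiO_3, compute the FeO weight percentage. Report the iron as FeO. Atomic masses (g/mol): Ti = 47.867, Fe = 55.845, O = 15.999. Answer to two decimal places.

M(FeTiO_3) = 151.709 g/mol; M(FeO) = 71.844 g/mol.
Moles FeO per formula unit = 1 Fe ÷ 1 = 1.0000.
FeO fraction = (1.0000 × 71.844) / 151.709 = 71.844/151.709 = 0.4736.

47.36 wt%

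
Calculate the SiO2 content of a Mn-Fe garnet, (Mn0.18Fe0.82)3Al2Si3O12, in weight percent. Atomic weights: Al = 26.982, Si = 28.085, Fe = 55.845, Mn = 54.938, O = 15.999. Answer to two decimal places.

36.25 wt%

Molar mass of (Mn0.18Fe0.82)3Al2Si3O12 = 0.54·54.938 + 2.46·55.845 + 2·26.982 + 3·28.085 + 12·15.999 = 497.252 g/mol.
Each formula unit contains 3 Si, equivalent to 3/1 = 3.0000 mol SiO2.
M(SiO2) = 1×28.085 + 2×15.999 = 60.083 g/mol.
Mass of SiO2 per formula unit = 3.0000 × 60.083 = 180.249 g.
SiO2 wt% = 180.249 / 497.252 × 100 = 36.25%.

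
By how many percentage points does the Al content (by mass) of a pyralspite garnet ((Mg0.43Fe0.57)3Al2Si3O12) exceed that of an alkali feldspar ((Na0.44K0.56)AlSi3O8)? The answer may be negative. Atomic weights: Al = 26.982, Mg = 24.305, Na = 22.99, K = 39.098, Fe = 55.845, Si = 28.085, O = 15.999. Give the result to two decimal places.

1.86 percentage points

Al in (Mg0.43Fe0.57)3Al2Si3O12: molar mass 457.055 g/mol; 2×26.982 = 53.964 g → 11.81 wt%.
Al in (Na0.44K0.56)AlSi3O8: molar mass 271.239 g/mol; 1×26.982 = 26.982 g → 9.95 wt%.
Difference = 11.81 − 9.95 = 1.86 percentage points.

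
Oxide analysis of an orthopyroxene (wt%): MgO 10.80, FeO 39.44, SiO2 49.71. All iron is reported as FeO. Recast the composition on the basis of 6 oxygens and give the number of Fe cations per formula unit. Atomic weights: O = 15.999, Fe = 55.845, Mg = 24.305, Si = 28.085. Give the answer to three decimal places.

1.333 Fe apfu

MgO (M=40.304): mol = 0.26796; Mg = 0.26796, O = 0.26796.
FeO (M=71.844): mol = 0.54897; Fe = 0.54897, O = 0.54897.
SiO2 (M=60.083): mol = 0.82736; Si = 0.82736, O = 1.65472.
ΣO = 2.47165; factor = 6/ΣO = 2.42753.
Fe apfu = 0.54897 × 2.42753 = 1.333.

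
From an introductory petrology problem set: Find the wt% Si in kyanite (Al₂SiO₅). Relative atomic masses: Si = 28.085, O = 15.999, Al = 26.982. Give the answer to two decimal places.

Molar mass of Al₂SiO₅: 2·26.982 + 1·28.085 + 5·15.999 = 162.044 g/mol.
Mass of Si per formula unit: 1 × 28.085 = 28.085 g.
Weight fraction Si = 28.085 / 162.044 = 0.1733.

17.33 weight percent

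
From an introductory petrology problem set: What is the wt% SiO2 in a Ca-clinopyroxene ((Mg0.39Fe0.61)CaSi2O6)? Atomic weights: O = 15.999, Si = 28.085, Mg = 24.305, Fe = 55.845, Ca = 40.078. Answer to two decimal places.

50.96 wt%

Molar mass of (Mg0.39Fe0.61)CaSi2O6 = 0.39*24.305 + 0.61*55.845 + 1*40.078 + 2*28.085 + 6*15.999 = 235.786 g/mol.
Each formula unit contains 2 Si, equivalent to 2/1 = 2.0000 mol SiO2.
M(SiO2) = 1×28.085 + 2×15.999 = 60.083 g/mol.
Mass of SiO2 per formula unit = 2.0000 × 60.083 = 120.166 g.
SiO2 wt% = 120.166 / 235.786 × 100 = 50.96%.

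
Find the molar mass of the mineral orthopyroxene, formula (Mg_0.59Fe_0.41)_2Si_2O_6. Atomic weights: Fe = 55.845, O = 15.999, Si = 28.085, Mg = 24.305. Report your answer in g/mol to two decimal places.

M = 1.18×24.305 + 0.82×55.845 + 2×28.085 + 6×15.999

226.64 g/mol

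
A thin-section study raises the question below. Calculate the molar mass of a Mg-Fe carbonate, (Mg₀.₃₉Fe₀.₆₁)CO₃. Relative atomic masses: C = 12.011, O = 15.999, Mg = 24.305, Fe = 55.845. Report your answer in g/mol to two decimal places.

The formula mass is the sum 0.39(24.305) + 0.61(55.845) + 1(12.011) + 3(15.999).

103.55 g/mol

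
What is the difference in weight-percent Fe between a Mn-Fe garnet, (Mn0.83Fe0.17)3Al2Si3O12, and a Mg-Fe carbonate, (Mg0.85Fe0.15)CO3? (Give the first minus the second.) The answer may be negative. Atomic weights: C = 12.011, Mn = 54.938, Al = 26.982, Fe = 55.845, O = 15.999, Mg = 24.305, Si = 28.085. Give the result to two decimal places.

First mineral: 28.481 g Fe in 495.484 g formula = 5.75 wt% Fe.
Second mineral: 8.377 g Fe in 89.044 g formula = 9.41 wt% Fe.
5.75% − 9.41% gives a difference of -3.66 percentage points.

-3.66 percentage points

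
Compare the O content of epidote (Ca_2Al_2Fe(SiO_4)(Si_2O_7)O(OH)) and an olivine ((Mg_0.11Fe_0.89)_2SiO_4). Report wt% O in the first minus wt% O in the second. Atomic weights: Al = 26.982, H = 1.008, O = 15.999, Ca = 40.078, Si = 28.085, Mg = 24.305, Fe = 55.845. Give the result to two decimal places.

10.53 percentage points

First mineral: 207.987 g O in 483.215 g formula = 43.04 wt% O.
Second mineral: 63.996 g O in 196.832 g formula = 32.51 wt% O.
43.04% − 32.51% gives a difference of 10.53 percentage points.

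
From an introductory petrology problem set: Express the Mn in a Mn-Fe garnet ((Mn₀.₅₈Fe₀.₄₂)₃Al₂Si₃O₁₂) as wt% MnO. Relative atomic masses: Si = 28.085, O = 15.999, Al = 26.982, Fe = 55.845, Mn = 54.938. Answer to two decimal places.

24.88 wt%

Molar mass of (Mn₀.₅₈Fe₀.₄₂)₃Al₂Si₃O₁₂ = 1.74×54.938 + 1.26×55.845 + 2×26.982 + 3×28.085 + 12×15.999 = 496.164 g/mol.
Each formula unit contains 1.74 Mn, equivalent to 1.74/1 = 1.7400 mol MnO.
M(MnO) = 1×54.938 + 1×15.999 = 70.937 g/mol.
Mass of MnO per formula unit = 1.7400 × 70.937 = 123.430 g.
MnO wt% = 123.430 / 496.164 × 100 = 24.88%.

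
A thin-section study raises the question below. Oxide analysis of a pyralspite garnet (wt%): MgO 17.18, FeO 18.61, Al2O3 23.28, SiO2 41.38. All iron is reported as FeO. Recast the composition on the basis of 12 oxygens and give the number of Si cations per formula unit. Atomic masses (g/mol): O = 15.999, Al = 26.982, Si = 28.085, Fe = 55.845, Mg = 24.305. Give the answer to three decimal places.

3.008 Si apfu

MgO (M=40.304): mol = 0.42626; Mg = 0.42626, O = 0.42626.
FeO (M=71.844): mol = 0.25903; Fe = 0.25903, O = 0.25903.
Al2O3 (M=101.961): mol = 0.22832; Al = 0.45664, O = 0.68496.
SiO2 (M=60.083): mol = 0.68871; Si = 0.68871, O = 1.37742.
ΣO = 2.74767; factor = 12/ΣO = 4.36734.
Si apfu = 0.68871 × 4.36734 = 3.008.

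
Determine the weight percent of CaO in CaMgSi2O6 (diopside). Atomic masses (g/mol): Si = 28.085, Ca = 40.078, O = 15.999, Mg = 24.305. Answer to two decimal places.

25.90 wt%

Formula mass = 216.547 g/mol.
1 Ca → 1.0000 mol CaO per formula unit; M(CaO) = 56.077, so CaO mass = 56.077 g.
56.077/216.547 × 100 = 25.90 wt%.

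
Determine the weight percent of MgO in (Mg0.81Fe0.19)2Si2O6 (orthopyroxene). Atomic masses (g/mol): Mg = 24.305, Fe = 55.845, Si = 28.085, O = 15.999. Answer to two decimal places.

30.69 wt%

M((Mg0.81Fe0.19)2Si2O6) = 212.759 g/mol; M(MgO) = 40.304 g/mol.
Moles MgO per formula unit = 1.62 Mg ÷ 1 = 1.6200.
MgO fraction = (1.6200 × 40.304) / 212.759 = 65.292/212.759 = 0.3069.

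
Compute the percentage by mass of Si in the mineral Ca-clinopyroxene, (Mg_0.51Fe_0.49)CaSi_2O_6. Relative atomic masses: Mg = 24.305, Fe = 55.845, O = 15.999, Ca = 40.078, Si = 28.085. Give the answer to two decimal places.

24.21 wt%

Formula mass = 0.51*24.305 + 0.49*55.845 + 1*40.078 + 2*28.085 + 6*15.999 = 232.002 g/mol, of which 56.170 g is Si.
So Si makes up 56.170/232.002 = 0.2421 of the mass, i.e. 24.21%.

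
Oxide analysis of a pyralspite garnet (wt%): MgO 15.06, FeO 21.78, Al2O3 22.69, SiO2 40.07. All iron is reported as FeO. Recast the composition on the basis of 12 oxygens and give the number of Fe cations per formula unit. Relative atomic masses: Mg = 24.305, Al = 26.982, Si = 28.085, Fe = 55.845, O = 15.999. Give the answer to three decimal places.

1.358 Fe apfu

15.06 wt% MgO ÷ 40.304 g/mol = 0.37366 mol, giving 0.37366 Mg and 0.37366 O.
21.78 wt% FeO ÷ 71.844 g/mol = 0.30316 mol, giving 0.30316 Fe and 0.30316 O.
22.69 wt% Al2O3 ÷ 101.961 g/mol = 0.22254 mol, giving 0.44508 Al and 0.66762 O.
40.07 wt% SiO2 ÷ 60.083 g/mol = 0.66691 mol, giving 0.66691 Si and 1.33382 O.
Oxygen sums to 2.67826; scaling by 12/2.67826 = 4.48052 puts the formula on 12 O.
Fe: 0.30316 × 4.48052 = 1.358 atoms per formula unit.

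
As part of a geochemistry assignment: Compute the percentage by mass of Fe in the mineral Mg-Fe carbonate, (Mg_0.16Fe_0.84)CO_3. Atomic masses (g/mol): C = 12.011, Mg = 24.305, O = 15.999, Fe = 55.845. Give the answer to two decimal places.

Molar mass of (Mg_0.16Fe_0.84)CO_3: 0.16×24.305 + 0.84×55.845 + 1×12.011 + 3×15.999 = 110.807 g/mol.
Mass of Fe per formula unit: 0.84 × 55.845 = 46.910 g.
Weight fraction Fe = 46.910 / 110.807 = 0.4233.

42.33 wt%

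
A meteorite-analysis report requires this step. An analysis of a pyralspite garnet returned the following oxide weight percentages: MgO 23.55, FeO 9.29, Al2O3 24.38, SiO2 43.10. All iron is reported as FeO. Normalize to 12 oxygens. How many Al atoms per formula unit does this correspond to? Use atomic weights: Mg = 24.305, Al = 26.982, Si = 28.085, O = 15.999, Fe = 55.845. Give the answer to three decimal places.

2.003 Al apfu

23.55 wt% MgO ÷ 40.304 g/mol = 0.58431 mol, giving 0.58431 Mg and 0.58431 O.
9.29 wt% FeO ÷ 71.844 g/mol = 0.12931 mol, giving 0.12931 Fe and 0.12931 O.
24.38 wt% Al2O3 ÷ 101.961 g/mol = 0.23911 mol, giving 0.47822 Al and 0.71733 O.
43.10 wt% SiO2 ÷ 60.083 g/mol = 0.71734 mol, giving 0.71734 Si and 1.43468 O.
Oxygen sums to 2.86563; scaling by 12/2.86563 = 4.18756 puts the formula on 12 O.
Al: 0.47822 × 4.18756 = 2.003 atoms per formula unit.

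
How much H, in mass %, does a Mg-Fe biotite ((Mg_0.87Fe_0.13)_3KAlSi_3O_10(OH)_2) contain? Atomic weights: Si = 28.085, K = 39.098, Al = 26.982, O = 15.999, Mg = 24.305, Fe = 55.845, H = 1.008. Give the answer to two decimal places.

M((Mg_0.87Fe_0.13)_3KAlSi_3O_10(OH)_2) = 429.555 g/mol.
H contributes 2 × 1.008 = 2.016 g per mole.
2.016/429.555 = 0.0047 → 0.47%.

0.47 mass %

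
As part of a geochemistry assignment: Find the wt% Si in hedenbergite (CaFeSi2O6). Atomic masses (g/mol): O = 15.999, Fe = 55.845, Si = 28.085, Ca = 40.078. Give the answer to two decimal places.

M(CaFeSi2O6) = 248.087 g/mol.
Si contributes 2 × 28.085 = 56.170 g per mole.
56.170/248.087 = 0.2264 → 22.64%.

22.64 wt%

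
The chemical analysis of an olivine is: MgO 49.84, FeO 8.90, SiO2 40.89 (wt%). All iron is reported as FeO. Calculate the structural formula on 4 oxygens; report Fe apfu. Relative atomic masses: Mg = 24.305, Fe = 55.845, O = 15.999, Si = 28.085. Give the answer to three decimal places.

49.84 wt% MgO ÷ 40.304 g/mol = 1.23660 mol, giving 1.23660 Mg and 1.23660 O.
8.90 wt% FeO ÷ 71.844 g/mol = 0.12388 mol, giving 0.12388 Fe and 0.12388 O.
40.89 wt% SiO2 ÷ 60.083 g/mol = 0.68056 mol, giving 0.68056 Si and 1.36112 O.
Oxygen sums to 2.72160; scaling by 4/2.72160 = 1.46972 puts the formula on 4 O.
Fe: 0.12388 × 1.46972 = 0.182 atoms per formula unit.

0.182 Fe apfu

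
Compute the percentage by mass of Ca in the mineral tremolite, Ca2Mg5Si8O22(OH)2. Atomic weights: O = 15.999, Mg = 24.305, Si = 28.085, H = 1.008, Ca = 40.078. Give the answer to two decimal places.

M(Ca2Mg5Si8O22(OH)2) = 812.353 g/mol.
Ca contributes 2 × 40.078 = 80.156 g per mole.
80.156/812.353 = 0.0987 → 9.87%.

9.87 weight percent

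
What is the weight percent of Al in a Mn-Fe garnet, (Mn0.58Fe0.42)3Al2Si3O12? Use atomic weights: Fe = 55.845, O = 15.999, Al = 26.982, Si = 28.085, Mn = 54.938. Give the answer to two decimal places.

10.88 mass %

Molar mass of (Mn0.58Fe0.42)3Al2Si3O12: 1.74×54.938 + 1.26×55.845 + 2×26.982 + 3×28.085 + 12×15.999 = 496.164 g/mol.
Mass of Al per formula unit: 2 × 26.982 = 53.964 g.
Weight fraction Al = 53.964 / 496.164 = 0.1088.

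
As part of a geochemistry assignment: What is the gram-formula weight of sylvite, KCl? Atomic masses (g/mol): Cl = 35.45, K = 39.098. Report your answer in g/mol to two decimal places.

74.55 g/mol

K: 1 × 39.098 = 39.0980
Cl: 1 × 35.45 = 35.4500
Summing the contributions gives the formula mass.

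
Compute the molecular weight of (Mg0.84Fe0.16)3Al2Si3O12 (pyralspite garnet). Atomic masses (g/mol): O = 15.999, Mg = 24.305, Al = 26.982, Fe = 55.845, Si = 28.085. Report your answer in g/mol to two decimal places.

Mg: 2.52 × 24.305 = 61.2486
Fe: 0.48 × 55.845 = 26.8056
Al: 2 × 26.982 = 53.9640
Si: 3 × 28.085 = 84.2550
O: 12 × 15.999 = 191.9880
Summing the contributions gives the formula mass.

418.26 g/mol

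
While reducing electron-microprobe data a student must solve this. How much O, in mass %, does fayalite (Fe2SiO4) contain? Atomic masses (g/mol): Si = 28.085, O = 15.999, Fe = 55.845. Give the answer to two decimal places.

31.41 mass %

M(Fe2SiO4) = 203.771 g/mol.
O contributes 4 × 15.999 = 63.996 g per mole.
63.996/203.771 = 0.3141 → 31.41%.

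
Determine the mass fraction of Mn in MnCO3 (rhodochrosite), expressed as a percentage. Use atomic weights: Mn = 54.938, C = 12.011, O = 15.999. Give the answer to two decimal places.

47.79 wt%

Molar mass of MnCO3: 1·54.938 + 1·12.011 + 3·15.999 = 114.946 g/mol.
Mass of Mn per formula unit: 1 × 54.938 = 54.938 g.
Weight fraction Mn = 54.938 / 114.946 = 0.4779.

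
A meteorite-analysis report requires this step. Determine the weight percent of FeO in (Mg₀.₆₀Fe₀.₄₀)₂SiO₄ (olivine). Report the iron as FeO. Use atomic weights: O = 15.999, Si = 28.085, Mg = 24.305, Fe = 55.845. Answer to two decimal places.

34.64 wt%

M((Mg₀.₆₀Fe₀.₄₀)₂SiO₄) = 165.923 g/mol; M(FeO) = 71.844 g/mol.
Moles FeO per formula unit = 0.80 Fe ÷ 1 = 0.8000.
FeO fraction = (0.8000 × 71.844) / 165.923 = 57.475/165.923 = 0.3464.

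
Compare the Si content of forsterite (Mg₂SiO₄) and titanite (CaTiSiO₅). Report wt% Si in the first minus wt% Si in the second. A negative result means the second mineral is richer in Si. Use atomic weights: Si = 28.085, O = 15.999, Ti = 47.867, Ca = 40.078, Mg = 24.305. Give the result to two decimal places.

5.63 percentage points

First mineral: 28.085 g Si in 140.691 g formula = 19.96 wt% Si.
Second mineral: 28.085 g Si in 196.025 g formula = 14.33 wt% Si.
19.96% − 14.33% gives a difference of 5.63 percentage points.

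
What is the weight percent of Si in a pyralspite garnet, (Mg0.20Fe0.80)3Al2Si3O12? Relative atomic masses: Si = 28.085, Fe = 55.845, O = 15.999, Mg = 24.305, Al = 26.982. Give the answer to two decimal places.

Molar mass of (Mg0.20Fe0.80)3Al2Si3O12: 0.60·24.305 + 2.40·55.845 + 2·26.982 + 3·28.085 + 12·15.999 = 478.818 g/mol.
Mass of Si per formula unit: 3 × 28.085 = 84.255 g.
Weight fraction Si = 84.255 / 478.818 = 0.1760.

17.60 wt%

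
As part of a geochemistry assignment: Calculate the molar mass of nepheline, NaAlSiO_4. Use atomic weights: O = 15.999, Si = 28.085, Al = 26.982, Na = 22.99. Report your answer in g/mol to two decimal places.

The formula mass is the sum 1*22.99 + 1*26.982 + 1*28.085 + 4*15.999.

142.05 g/mol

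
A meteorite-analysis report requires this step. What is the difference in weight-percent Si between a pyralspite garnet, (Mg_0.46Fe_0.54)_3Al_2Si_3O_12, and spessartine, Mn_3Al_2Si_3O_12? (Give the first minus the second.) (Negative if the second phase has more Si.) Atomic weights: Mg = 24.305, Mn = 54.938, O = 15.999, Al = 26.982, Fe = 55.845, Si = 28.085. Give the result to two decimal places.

Si in (Mg_0.46Fe_0.54)_3Al_2Si_3O_12: molar mass 454.217 g/mol; 3×28.085 = 84.255 g → 18.55 wt%.
Si in Mn_3Al_2Si_3O_12: molar mass 495.021 g/mol; 3×28.085 = 84.255 g → 17.02 wt%.
Difference = 18.55 − 17.02 = 1.53 percentage points.

1.53 percentage points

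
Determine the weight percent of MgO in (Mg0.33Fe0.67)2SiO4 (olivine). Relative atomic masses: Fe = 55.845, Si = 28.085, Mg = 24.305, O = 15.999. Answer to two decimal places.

14.54 wt%

Formula mass = 182.955 g/mol.
0.66 Mg → 0.6600 mol MgO per formula unit; M(MgO) = 40.304, so MgO mass = 26.601 g.
26.601/182.955 × 100 = 14.54 wt%.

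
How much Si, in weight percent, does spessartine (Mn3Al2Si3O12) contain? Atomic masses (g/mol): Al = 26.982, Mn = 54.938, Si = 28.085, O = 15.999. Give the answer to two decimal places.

17.02 weight percent

Formula mass = 3*54.938 + 2*26.982 + 3*28.085 + 12*15.999 = 495.021 g/mol, of which 84.255 g is Si.
So Si makes up 84.255/495.021 = 0.1702 of the mass, i.e. 17.02%.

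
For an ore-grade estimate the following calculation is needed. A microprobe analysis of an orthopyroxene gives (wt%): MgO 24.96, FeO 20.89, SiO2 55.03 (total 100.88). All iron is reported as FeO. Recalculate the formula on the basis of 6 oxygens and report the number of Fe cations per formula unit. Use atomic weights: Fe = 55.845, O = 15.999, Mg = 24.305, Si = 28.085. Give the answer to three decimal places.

0.636 Fe apfu

MgO: 24.96/40.304 = 0.61929 mol → 0.61929 mol Mg, 0.61929 mol O.
FeO: 20.89/71.844 = 0.29077 mol → 0.29077 mol Fe, 0.29077 mol O.
SiO2: 55.03/60.083 = 0.91590 mol → 0.91590 mol Si, 1.83180 mol O.
Total oxygen = 2.74186 mol. Normalization factor = 6/2.74186 = 2.18830.
Fe per 6 O = 0.29077 × 2.18830 = 0.636.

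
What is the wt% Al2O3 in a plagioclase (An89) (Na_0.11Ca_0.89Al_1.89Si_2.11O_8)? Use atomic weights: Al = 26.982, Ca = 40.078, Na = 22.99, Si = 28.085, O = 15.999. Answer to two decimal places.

34.85 wt%

Molar mass of Na_0.11Ca_0.89Al_1.89Si_2.11O_8 = 0.11×22.99 + 0.89×40.078 + 1.89×26.982 + 2.11×28.085 + 8×15.999 = 276.446 g/mol.
Each formula unit contains 1.89 Al, equivalent to 1.89/2 = 0.9450 mol Al2O3.
M(Al2O3) = 2×26.982 + 3×15.999 = 101.961 g/mol.
Mass of Al2O3 per formula unit = 0.9450 × 101.961 = 96.353 g.
Al2O3 wt% = 96.353 / 276.446 × 100 = 34.85%.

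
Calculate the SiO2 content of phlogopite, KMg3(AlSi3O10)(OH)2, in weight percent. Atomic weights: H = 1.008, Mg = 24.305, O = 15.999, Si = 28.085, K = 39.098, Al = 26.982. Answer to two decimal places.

43.20 wt%

M(KMg3(AlSi3O10)(OH)2) = 417.254 g/mol; M(SiO2) = 60.083 g/mol.
Moles SiO2 per formula unit = 3 Si ÷ 1 = 3.0000.
SiO2 fraction = (3.0000 × 60.083) / 417.254 = 180.249/417.254 = 0.4320.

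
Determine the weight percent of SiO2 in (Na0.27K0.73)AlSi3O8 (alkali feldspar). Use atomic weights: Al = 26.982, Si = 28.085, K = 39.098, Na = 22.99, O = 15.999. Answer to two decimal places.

M((Na0.27K0.73)AlSi3O8) = 273.978 g/mol; M(SiO2) = 60.083 g/mol.
Moles SiO2 per formula unit = 3 Si ÷ 1 = 3.0000.
SiO2 fraction = (3.0000 × 60.083) / 273.978 = 180.249/273.978 = 0.6579.

65.79 wt%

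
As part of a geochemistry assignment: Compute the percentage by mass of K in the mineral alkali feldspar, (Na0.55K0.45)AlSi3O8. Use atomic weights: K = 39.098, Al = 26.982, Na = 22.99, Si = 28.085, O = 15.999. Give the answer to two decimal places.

Molar mass of (Na0.55K0.45)AlSi3O8: 0.55×22.99 + 0.45×39.098 + 1×26.982 + 3×28.085 + 8×15.999 = 269.468 g/mol.
Mass of K per formula unit: 0.45 × 39.098 = 17.594 g.
Weight fraction K = 17.594 / 269.468 = 0.0653.

6.53 mass %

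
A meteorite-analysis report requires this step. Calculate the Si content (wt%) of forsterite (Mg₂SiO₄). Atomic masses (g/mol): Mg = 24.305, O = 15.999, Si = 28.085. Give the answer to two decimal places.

19.96 wt%

Molar mass of Mg₂SiO₄: 2·24.305 + 1·28.085 + 4·15.999 = 140.691 g/mol.
Mass of Si per formula unit: 1 × 28.085 = 28.085 g.
Weight fraction Si = 28.085 / 140.691 = 0.1996.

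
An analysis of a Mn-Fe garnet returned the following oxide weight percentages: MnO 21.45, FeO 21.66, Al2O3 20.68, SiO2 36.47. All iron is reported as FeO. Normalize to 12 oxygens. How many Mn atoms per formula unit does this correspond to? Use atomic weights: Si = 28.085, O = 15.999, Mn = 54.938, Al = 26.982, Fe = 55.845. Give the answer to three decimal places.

21.45 wt% MnO ÷ 70.937 g/mol = 0.30238 mol, giving 0.30238 Mn and 0.30238 O.
21.66 wt% FeO ÷ 71.844 g/mol = 0.30149 mol, giving 0.30149 Fe and 0.30149 O.
20.68 wt% Al2O3 ÷ 101.961 g/mol = 0.20282 mol, giving 0.40564 Al and 0.60846 O.
36.47 wt% SiO2 ÷ 60.083 g/mol = 0.60699 mol, giving 0.60699 Si and 1.21398 O.
Oxygen sums to 2.42631; scaling by 12/2.42631 = 4.94578 puts the formula on 12 O.
Mn: 0.30238 × 4.94578 = 1.496 atoms per formula unit.

1.496 Mn apfu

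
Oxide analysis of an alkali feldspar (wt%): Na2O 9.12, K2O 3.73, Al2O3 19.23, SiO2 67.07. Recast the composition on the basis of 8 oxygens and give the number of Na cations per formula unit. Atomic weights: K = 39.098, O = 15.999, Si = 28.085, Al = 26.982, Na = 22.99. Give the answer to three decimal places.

Na2O: 9.12/61.979 = 0.14715 mol → 0.29430 mol Na, 0.14715 mol O.
K2O: 3.73/94.195 = 0.03960 mol → 0.07920 mol K, 0.03960 mol O.
Al2O3: 19.23/101.961 = 0.18860 mol → 0.37720 mol Al, 0.56580 mol O.
SiO2: 67.07/60.083 = 1.11629 mol → 1.11629 mol Si, 2.23258 mol O.
Total oxygen = 2.98513 mol. Normalization factor = 8/2.98513 = 2.67995.
Na per 8 O = 0.29430 × 2.67995 = 0.789.

0.789 Na apfu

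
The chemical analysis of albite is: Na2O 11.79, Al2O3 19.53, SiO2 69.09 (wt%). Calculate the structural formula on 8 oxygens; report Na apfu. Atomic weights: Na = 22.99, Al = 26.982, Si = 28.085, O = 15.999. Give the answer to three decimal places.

0.993 Na apfu

11.79 wt% Na2O ÷ 61.979 g/mol = 0.19023 mol, giving 0.38046 Na and 0.19023 O.
19.53 wt% Al2O3 ÷ 101.961 g/mol = 0.19154 mol, giving 0.38308 Al and 0.57462 O.
69.09 wt% SiO2 ÷ 60.083 g/mol = 1.14991 mol, giving 1.14991 Si and 2.29982 O.
Oxygen sums to 3.06467; scaling by 8/3.06467 = 2.61040 puts the formula on 8 O.
Na: 0.38046 × 2.61040 = 0.993 atoms per formula unit.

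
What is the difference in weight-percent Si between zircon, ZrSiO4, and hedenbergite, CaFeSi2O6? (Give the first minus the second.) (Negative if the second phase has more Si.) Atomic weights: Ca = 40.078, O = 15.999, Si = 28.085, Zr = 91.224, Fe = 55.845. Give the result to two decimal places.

-7.32 percentage points

First mineral: 28.085 g Si in 183.305 g formula = 15.32 wt% Si.
Second mineral: 56.170 g Si in 248.087 g formula = 22.64 wt% Si.
15.32% − 22.64% gives a difference of -7.32 percentage points.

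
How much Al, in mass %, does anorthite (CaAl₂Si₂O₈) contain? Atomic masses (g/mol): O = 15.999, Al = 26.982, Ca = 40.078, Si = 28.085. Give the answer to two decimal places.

19.40 mass %

Molar mass of CaAl₂Si₂O₈: 1*40.078 + 2*26.982 + 2*28.085 + 8*15.999 = 278.204 g/mol.
Mass of Al per formula unit: 2 × 26.982 = 53.964 g.
Weight fraction Al = 53.964 / 278.204 = 0.1940.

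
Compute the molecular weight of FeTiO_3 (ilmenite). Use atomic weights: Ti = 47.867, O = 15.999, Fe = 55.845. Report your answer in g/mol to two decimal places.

151.71 g/mol

Fe: 1 × 55.845 = 55.8450
Ti: 1 × 47.867 = 47.8670
O: 3 × 15.999 = 47.9970
Summing the contributions gives the formula mass.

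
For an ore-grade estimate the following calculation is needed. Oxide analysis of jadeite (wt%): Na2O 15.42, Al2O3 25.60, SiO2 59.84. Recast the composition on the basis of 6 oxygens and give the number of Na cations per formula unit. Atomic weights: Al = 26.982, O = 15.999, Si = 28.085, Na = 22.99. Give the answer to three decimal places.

15.42 wt% Na2O ÷ 61.979 g/mol = 0.24879 mol, giving 0.49758 Na and 0.24879 O.
25.60 wt% Al2O3 ÷ 101.961 g/mol = 0.25108 mol, giving 0.50216 Al and 0.75324 O.
59.84 wt% SiO2 ÷ 60.083 g/mol = 0.99596 mol, giving 0.99596 Si and 1.99192 O.
Oxygen sums to 2.99395; scaling by 6/2.99395 = 2.00404 puts the formula on 6 O.
Na: 0.49758 × 2.00404 = 0.997 atoms per formula unit.

0.997 Na apfu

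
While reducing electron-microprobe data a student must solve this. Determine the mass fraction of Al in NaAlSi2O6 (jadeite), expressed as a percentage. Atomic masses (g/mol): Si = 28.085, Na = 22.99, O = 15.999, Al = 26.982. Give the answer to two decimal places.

13.35 mass %

Molar mass of NaAlSi2O6: 1×22.99 + 1×26.982 + 2×28.085 + 6×15.999 = 202.136 g/mol.
Mass of Al per formula unit: 1 × 26.982 = 26.982 g.
Weight fraction Al = 26.982 / 202.136 = 0.1335.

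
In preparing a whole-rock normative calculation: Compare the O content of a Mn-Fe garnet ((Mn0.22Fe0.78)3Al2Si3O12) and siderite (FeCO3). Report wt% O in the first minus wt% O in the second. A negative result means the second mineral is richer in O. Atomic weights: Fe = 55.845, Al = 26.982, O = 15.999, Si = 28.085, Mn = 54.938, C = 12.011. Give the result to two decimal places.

O in (Mn0.22Fe0.78)3Al2Si3O12: molar mass 497.143 g/mol; 12×15.999 = 191.988 g → 38.62 wt%.
O in FeCO3: molar mass 115.853 g/mol; 3×15.999 = 47.997 g → 41.43 wt%.
Difference = 38.62 − 41.43 = -2.81 percentage points.

-2.81 percentage points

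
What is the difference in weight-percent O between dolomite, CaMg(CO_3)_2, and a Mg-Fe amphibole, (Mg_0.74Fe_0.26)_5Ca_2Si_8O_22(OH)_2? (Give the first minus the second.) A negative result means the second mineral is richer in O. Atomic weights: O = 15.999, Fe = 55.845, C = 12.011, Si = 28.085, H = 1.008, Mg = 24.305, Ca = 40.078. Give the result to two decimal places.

7.06 percentage points

O in CaMg(CO_3)_2: molar mass 184.399 g/mol; 6×15.999 = 95.994 g → 52.06 wt%.
O in (Mg_0.74Fe_0.26)_5Ca_2Si_8O_22(OH)_2: molar mass 853.355 g/mol; 24×15.999 = 383.976 g → 45.00 wt%.
Difference = 52.06 − 45.00 = 7.06 percentage points.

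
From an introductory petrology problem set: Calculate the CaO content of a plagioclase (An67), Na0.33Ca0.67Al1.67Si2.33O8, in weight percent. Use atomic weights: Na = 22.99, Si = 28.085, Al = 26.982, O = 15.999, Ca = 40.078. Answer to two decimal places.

13.77 wt%

M(Na0.33Ca0.67Al1.67Si2.33O8) = 272.929 g/mol; M(CaO) = 56.077 g/mol.
Moles CaO per formula unit = 0.67 Ca ÷ 1 = 0.6700.
CaO fraction = (0.6700 × 56.077) / 272.929 = 37.572/272.929 = 0.1377.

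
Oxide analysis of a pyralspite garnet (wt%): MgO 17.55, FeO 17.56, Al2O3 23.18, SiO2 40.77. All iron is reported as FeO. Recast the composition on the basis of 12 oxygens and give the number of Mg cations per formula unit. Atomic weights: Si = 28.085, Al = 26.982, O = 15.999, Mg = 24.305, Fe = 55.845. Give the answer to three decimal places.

MgO: 17.55/40.304 = 0.43544 mol → 0.43544 mol Mg, 0.43544 mol O.
FeO: 17.56/71.844 = 0.24442 mol → 0.24442 mol Fe, 0.24442 mol O.
Al2O3: 23.18/101.961 = 0.22734 mol → 0.45468 mol Al, 0.68202 mol O.
SiO2: 40.77/60.083 = 0.67856 mol → 0.67856 mol Si, 1.35712 mol O.
Total oxygen = 2.71900 mol. Normalization factor = 12/2.71900 = 4.41339.
Mg per 12 O = 0.43544 × 4.41339 = 1.922.

1.922 Mg apfu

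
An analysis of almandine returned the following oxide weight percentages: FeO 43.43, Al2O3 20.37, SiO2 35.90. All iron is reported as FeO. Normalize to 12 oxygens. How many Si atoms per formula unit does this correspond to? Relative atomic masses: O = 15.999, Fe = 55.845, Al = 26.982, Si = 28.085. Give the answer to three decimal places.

43.43 wt% FeO ÷ 71.844 g/mol = 0.60450 mol, giving 0.60450 Fe and 0.60450 O.
20.37 wt% Al2O3 ÷ 101.961 g/mol = 0.19978 mol, giving 0.39956 Al and 0.59934 O.
35.90 wt% SiO2 ÷ 60.083 g/mol = 0.59751 mol, giving 0.59751 Si and 1.19502 O.
Oxygen sums to 2.39886; scaling by 12/2.39886 = 5.00238 puts the formula on 12 O.
Si: 0.59751 × 5.00238 = 2.989 atoms per formula unit.

2.989 Si apfu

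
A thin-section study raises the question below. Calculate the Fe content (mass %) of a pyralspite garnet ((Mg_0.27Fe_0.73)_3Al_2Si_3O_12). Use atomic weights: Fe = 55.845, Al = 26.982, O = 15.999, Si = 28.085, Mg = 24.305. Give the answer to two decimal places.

25.90 mass %

Molar mass of (Mg_0.27Fe_0.73)_3Al_2Si_3O_12: 0.81×24.305 + 2.19×55.845 + 2×26.982 + 3×28.085 + 12×15.999 = 472.195 g/mol.
Mass of Fe per formula unit: 2.19 × 55.845 = 122.301 g.
Weight fraction Fe = 122.301 / 472.195 = 0.2590.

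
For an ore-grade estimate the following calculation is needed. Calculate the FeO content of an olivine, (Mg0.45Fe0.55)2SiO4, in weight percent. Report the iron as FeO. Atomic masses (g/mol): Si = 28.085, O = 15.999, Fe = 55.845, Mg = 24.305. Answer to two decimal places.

45.06 wt%

M((Mg0.45Fe0.55)2SiO4) = 175.385 g/mol; M(FeO) = 71.844 g/mol.
Moles FeO per formula unit = 1.10 Fe ÷ 1 = 1.1000.
FeO fraction = (1.1000 × 71.844) / 175.385 = 79.028/175.385 = 0.4506.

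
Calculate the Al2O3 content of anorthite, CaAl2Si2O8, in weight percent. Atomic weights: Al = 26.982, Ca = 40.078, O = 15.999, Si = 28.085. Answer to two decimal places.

36.65 wt%

Molar mass of CaAl2Si2O8 = 1×40.078 + 2×26.982 + 2×28.085 + 8×15.999 = 278.204 g/mol.
Each formula unit contains 2 Al, equivalent to 2/2 = 1.0000 mol Al2O3.
M(Al2O3) = 2×26.982 + 3×15.999 = 101.961 g/mol.
Mass of Al2O3 per formula unit = 1.0000 × 101.961 = 101.961 g.
Al2O3 wt% = 101.961 / 278.204 × 100 = 36.65%.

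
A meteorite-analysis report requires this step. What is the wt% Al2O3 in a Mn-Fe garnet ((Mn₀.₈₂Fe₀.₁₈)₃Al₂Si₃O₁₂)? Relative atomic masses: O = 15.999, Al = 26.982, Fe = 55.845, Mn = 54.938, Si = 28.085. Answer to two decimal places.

M((Mn₀.₈₂Fe₀.₁₈)₃Al₂Si₃O₁₂) = 495.511 g/mol; M(Al2O3) = 101.961 g/mol.
Moles Al2O3 per formula unit = 2 Al ÷ 2 = 1.0000.
Al2O3 fraction = (1.0000 × 101.961) / 495.511 = 101.961/495.511 = 0.2058.

20.58 wt%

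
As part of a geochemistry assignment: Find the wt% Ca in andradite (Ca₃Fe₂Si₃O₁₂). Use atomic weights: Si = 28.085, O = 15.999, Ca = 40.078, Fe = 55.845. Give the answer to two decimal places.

23.66 wt%

Molar mass of Ca₃Fe₂Si₃O₁₂: 3×40.078 + 2×55.845 + 3×28.085 + 12×15.999 = 508.167 g/mol.
Mass of Ca per formula unit: 3 × 40.078 = 120.234 g.
Weight fraction Ca = 120.234 / 508.167 = 0.2366.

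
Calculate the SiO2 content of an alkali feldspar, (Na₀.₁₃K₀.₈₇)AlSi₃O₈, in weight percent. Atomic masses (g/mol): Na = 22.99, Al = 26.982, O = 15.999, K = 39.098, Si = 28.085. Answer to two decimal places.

Molar mass of (Na₀.₁₃K₀.₈₇)AlSi₃O₈ = 0.13×22.99 + 0.87×39.098 + 1×26.982 + 3×28.085 + 8×15.999 = 276.233 g/mol.
Each formula unit contains 3 Si, equivalent to 3/1 = 3.0000 mol SiO2.
M(SiO2) = 1×28.085 + 2×15.999 = 60.083 g/mol.
Mass of SiO2 per formula unit = 3.0000 × 60.083 = 180.249 g.
SiO2 wt% = 180.249 / 276.233 × 100 = 65.25%.

65.25 wt%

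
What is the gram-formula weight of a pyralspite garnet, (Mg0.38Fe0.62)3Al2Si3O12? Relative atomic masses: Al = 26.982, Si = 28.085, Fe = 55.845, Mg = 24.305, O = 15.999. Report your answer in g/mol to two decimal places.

461.79 g/mol

The formula mass is the sum 1.14×24.305 + 1.86×55.845 + 2×26.982 + 3×28.085 + 12×15.999.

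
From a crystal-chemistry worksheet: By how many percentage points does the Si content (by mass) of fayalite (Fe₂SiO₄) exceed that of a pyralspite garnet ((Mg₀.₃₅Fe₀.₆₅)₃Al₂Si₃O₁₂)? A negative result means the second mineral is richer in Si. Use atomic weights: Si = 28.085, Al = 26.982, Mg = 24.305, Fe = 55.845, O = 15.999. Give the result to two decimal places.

Si in Fe₂SiO₄: molar mass 203.771 g/mol; 1×28.085 = 28.085 g → 13.78 wt%.
Si in (Mg₀.₃₅Fe₀.₆₅)₃Al₂Si₃O₁₂: molar mass 464.625 g/mol; 3×28.085 = 84.255 g → 18.13 wt%.
Difference = 13.78 − 18.13 = -4.35 percentage points.

-4.35 percentage points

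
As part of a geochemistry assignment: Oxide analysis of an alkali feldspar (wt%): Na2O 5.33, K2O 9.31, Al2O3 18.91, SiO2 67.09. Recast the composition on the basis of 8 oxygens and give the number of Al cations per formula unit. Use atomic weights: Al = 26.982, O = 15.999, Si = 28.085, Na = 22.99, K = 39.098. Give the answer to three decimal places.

Na2O: 5.33/61.979 = 0.08600 mol → 0.17200 mol Na, 0.08600 mol O.
K2O: 9.31/94.195 = 0.09884 mol → 0.19768 mol K, 0.09884 mol O.
Al2O3: 18.91/101.961 = 0.18546 mol → 0.37092 mol Al, 0.55638 mol O.
SiO2: 67.09/60.083 = 1.11662 mol → 1.11662 mol Si, 2.23324 mol O.
Total oxygen = 2.97446 mol. Normalization factor = 8/2.97446 = 2.68956.
Al per 8 O = 0.37092 × 2.68956 = 0.998.

0.998 Al apfu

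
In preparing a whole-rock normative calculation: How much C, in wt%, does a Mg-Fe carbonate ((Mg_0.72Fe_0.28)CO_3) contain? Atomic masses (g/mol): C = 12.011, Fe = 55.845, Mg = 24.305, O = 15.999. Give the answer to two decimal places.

Molar mass of (Mg_0.72Fe_0.28)CO_3: 0.72*24.305 + 0.28*55.845 + 1*12.011 + 3*15.999 = 93.144 g/mol.
Mass of C per formula unit: 1 × 12.011 = 12.011 g.
Weight fraction C = 12.011 / 93.144 = 0.1290.

12.90 wt%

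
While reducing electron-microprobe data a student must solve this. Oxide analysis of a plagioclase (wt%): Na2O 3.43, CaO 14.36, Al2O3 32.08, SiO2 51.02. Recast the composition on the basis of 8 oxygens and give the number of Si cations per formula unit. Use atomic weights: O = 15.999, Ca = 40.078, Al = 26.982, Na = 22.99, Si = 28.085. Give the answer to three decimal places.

Na2O (M=61.979): mol = 0.05534; Na = 0.11068, O = 0.05534.
CaO (M=56.077): mol = 0.25608; Ca = 0.25608, O = 0.25608.
Al2O3 (M=101.961): mol = 0.31463; Al = 0.62926, O = 0.94389.
SiO2 (M=60.083): mol = 0.84916; Si = 0.84916, O = 1.69832.
ΣO = 2.95363; factor = 8/ΣO = 2.70853.
Si apfu = 0.84916 × 2.70853 = 2.300.

2.300 Si apfu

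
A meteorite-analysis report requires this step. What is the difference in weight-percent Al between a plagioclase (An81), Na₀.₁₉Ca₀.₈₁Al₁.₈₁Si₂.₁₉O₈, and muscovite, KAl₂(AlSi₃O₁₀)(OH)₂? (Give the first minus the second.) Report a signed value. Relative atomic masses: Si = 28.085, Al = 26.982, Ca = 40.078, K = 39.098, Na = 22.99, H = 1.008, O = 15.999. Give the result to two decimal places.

M(Na₀.₁₉Ca₀.₈₁Al₁.₈₁Si₂.₁₉O₈) = 275.167 g/mol, so wt% Al = 48.837/275.167 × 100 = 17.75%.
M(KAl₂(AlSi₃O₁₀)(OH)₂) = 398.303 g/mol, so wt% Al = 80.946/398.303 × 100 = 20.32%.
17.75 − 20.32 = -2.57 pp.

-2.57 percentage points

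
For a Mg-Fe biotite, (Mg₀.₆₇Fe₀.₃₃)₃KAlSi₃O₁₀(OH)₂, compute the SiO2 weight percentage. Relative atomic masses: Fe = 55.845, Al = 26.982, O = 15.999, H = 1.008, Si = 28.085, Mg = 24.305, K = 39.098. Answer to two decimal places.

Formula mass = 448.479 g/mol.
3 Si → 3.0000 mol SiO2 per formula unit; M(SiO2) = 60.083, so SiO2 mass = 180.249 g.
180.249/448.479 × 100 = 40.19 wt%.

40.19 wt%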